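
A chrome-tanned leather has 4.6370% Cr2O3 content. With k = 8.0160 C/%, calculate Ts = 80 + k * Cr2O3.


Formula: Ts = 80 + k * Cr2O3
Substituting: Ts = 80 + 8.0160 * 4.6370
Result: 117.1702 C


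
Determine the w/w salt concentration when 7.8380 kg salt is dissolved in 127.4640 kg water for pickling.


Formula: Conc = salt / (water + salt) * 100
Substituting: Conc = 7.8380 / (127.4640 + 7.8380) * 100
Result: 5.7930 %


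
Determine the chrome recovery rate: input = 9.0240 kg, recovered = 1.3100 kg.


Formula: Recovery = recovered / input * 100
Substituting: Recovery = 1.3100 / 9.0240 * 100
Result: 14.5168 %


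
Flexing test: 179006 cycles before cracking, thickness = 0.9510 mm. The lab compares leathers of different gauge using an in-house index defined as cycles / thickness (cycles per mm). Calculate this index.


Formula: Index = cycles / thickness
Substituting: Index = 179006 / 0.9510
Result: 188229.2324 cycles/mm


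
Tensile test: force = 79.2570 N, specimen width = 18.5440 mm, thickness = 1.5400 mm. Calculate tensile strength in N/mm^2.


Formula: TS = force / (width * thickness)
Substituting: TS = 79.2570 / (18.5440 * 1.5400)
Result: 2.7753 N/mm^2


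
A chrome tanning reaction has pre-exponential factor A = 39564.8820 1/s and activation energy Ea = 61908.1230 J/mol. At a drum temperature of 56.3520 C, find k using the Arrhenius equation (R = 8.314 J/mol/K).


T_K = T_C + 273.15 = 56.3520 + 273.15 = 329.5020 K
exponent = -Ea / (R * T_K) = -61908.1230 / (8.314 * 329.5020) = -22.5985
k = A * exp(exponent) = 39564.8820 * exp(-22.5985) = 6.0661e-06 1/s


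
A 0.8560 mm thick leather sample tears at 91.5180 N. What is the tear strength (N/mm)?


Formula: Tear strength = force / thickness
Substituting: Tear strength = 91.5180 / 0.8560
Result: 106.9136 N/mm


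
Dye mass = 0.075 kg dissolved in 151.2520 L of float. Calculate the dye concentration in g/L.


Formula: Conc = dye_mass(kg) / volume(L) * 1000
Substituting: Conc = 0.075 / 151.2520 * 1000
Result: 0.4959 g/L


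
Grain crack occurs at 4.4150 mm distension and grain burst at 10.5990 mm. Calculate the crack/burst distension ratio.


Formula: Ratio = crack / burst
Substituting: Ratio = 4.4150 / 10.5990
Result: 0.4165


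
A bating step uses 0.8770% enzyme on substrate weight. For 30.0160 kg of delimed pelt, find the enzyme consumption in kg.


Formula: Enzyme = substrate * pct / 100
Substituting: Enzyme = 30.0160 * 0.8770 / 100
Result: 0.2632 kg


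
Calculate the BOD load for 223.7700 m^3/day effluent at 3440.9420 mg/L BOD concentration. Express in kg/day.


Formula: BOD_load = volume * conc / 1000
Substituting: BOD_load = 223.7700 * 3440.9420 / 1000
Result: 769.9796 kg/day


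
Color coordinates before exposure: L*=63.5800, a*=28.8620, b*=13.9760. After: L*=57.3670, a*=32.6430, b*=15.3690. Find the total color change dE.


dL = -6.2130, da = 3.7810, db = 1.3930
dE = sqrt((-6.2130)^2 + 3.7810^2 + 1.3930^2) = 7.4053


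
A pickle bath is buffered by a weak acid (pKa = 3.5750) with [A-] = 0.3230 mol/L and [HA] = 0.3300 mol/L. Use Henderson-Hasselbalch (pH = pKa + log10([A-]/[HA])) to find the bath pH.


ratio = [A-] / [HA] = 0.3230 / 0.3300 = 0.9788
log10(ratio) = -0.00931142
pH = pKa + log10(ratio) = 3.5750 - 0.00931142 = 3.5657


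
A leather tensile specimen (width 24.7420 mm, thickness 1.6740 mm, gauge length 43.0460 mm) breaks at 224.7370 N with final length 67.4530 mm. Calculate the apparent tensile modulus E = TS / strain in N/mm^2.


TS = F / (w * t) = 224.7370 / (24.7420 * 1.6740) = 5.4261 N/mm^2
strain = (Lf - L0) / L0 = (67.4530 - 43.0460) / 43.0460 = 0.5670
E = TS / strain = 5.4261 / 0.5670 = 9.5698 N/mm^2


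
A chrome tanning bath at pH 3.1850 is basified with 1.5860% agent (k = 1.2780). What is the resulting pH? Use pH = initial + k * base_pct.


Formula: pH_final = pH_initial + k * base_pct
Substituting: pH_final = 3.1850 + 1.2780 * 1.5860
Result: 5.2119


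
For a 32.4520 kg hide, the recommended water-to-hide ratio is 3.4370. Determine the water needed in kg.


Formula: Water = hide_weight * ratio
Substituting: Water = 32.4520 * 3.4370
Result: 111.5375 kg


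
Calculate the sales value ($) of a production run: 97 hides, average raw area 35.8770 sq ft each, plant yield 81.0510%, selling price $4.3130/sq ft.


Raw_total = N * avg_area = 97 * 35.8770 = 3480.0690 sq ft
Finished = Raw_total * yield / 100 = 3480.0690 * 81.0510 / 100 = 2820.6307 sq ft
Value = Finished * price = 2820.6307 * 4.3130 = 12165.3803 $


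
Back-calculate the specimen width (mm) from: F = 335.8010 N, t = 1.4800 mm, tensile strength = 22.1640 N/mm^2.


Formula: w = F / (TS * t)
Substituting: w = 335.8010 / (22.1640 * 1.4800)
Result: 10.2370 mm


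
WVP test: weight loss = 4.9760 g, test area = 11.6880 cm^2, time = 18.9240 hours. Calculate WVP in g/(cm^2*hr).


Formula: WVP = loss / (area * time)
Substituting: WVP = 4.9760 / (11.6880 * 18.9240)
Result: 0.0224971 g/(cm^2*hr)


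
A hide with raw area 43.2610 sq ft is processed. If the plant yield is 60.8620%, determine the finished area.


Formula: finished = raw * yield / 100
Substituting: finished = 43.2610 * 60.8620 / 100
Result: 26.3295 sq ft


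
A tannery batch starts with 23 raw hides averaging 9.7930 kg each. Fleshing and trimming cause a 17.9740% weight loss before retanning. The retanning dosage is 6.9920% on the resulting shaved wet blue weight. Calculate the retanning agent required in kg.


Total_raw = N * avg_wt = 23 * 9.7930 = 225.2390 kg
Substrate = Total_raw * (1 - loss/100) = 225.2390 * (1 - 17.9740/100) = 184.7545 kg
Retan = Substrate * pct / 100 = 184.7545 * 6.9920 / 100 = 12.9180 kg


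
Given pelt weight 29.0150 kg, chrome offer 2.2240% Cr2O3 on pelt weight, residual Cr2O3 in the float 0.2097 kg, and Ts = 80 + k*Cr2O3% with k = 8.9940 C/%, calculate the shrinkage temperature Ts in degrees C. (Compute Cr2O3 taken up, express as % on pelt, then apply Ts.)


Offered = pelt * offer_pct / 100 = 29.0150 * 2.2240 / 100 = 0.6453 kg
Uptake = offered - residual = 0.6453 - 0.2097 = 0.4356 kg
Cr2O3% on pelt = uptake / pelt * 100 = 0.4356 / 29.0150 * 100 = 1.5013 %
Ts = 80 + k * Cr2O3% = 80 + 8.9940 * 1.5013 = 93.5024 C


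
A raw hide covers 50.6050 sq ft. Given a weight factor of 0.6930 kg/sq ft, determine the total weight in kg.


Formula: Weight = area * weight_per_sqft
Substituting: Weight = 50.6050 * 0.6930
Result: 35.0693 kg


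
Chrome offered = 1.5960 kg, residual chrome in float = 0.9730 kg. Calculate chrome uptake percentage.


Formula: Uptake = (offered - residual) / offered * 100
Substituting: Uptake = (1.5960 - 0.9730) / 1.5960 * 100
Result: 39.0351 %


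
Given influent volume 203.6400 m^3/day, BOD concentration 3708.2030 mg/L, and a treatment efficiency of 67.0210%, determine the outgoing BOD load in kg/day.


Load_in = volume * conc / 1000 = 203.6400 * 3708.2030 / 1000 = 755.1385 kg/day
Removed = Load_in * eff / 100 = 755.1385 * 67.0210 / 100 = 506.1013 kg/day
Load_out = Load_in - Removed = 755.1385 - 506.1013 = 249.0371 kg/day


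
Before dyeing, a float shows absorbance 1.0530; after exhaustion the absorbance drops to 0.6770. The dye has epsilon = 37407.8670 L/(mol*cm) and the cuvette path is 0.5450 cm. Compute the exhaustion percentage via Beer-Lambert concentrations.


c_initial = A_i / (epsilon * l) = 1.0530 / (37407.8670 * 0.5450) = 5.1650e-05 mol/L
c_final = A_f / (epsilon * l) = 0.6770 / (37407.8670 * 0.5450) = 3.3207e-05 mol/L
Exhaustion = (c_initial - c_final) / c_initial * 100 = (5.1650e-05 - 3.3207e-05) / 5.1650e-05 * 100 = 35.7075 %


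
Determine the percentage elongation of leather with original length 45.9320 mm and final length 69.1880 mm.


Formula: Elongation = (Lf - L0) / L0 * 100
Substituting: Elongation = (69.1880 - 45.9320) / 45.9320 * 100
Result: 50.6314 %


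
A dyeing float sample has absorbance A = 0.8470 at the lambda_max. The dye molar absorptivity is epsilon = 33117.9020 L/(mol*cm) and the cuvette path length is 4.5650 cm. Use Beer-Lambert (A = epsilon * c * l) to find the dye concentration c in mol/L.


Formula: c = A / (epsilon * l)
Substituting: c = 0.8470 / (33117.9020 * 4.5650)
Result: 5.6025e-06 mol/L


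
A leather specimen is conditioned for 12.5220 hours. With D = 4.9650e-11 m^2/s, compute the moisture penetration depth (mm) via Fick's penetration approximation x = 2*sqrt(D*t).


t = 12.5220 hr * 3600 = 45079.2000 s
D * t = 4.9650e-11 * 45079.2000 = 2.2382e-06
x = 2 * sqrt(D*t) = 2 * sqrt(2.2382e-06) = 0.00299211 m = 2.9921 mm


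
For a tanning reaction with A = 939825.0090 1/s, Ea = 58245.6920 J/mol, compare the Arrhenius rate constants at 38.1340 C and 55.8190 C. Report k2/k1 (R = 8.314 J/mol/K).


T1 = 38.1340 + 273.15 = 311.2840 K; T2 = 55.8190 + 273.15 = 328.9690 K
k1 = A * exp(-Ea/(R*T1)) = 939825.0090 * exp(-58245.6920/(8.314*311.2840)) = 1.5807e-04 1/s
k2 = A * exp(-Ea/(R*T2)) = 939825.0090 * exp(-58245.6920/(8.314*328.9690)) = 5.3002e-04 1/s
k2/k1 = 5.3002e-04 / 1.5807e-04 = 3.3531


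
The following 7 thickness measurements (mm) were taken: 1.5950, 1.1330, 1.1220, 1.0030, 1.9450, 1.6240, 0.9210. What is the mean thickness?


Formula: Average = sum / n
Substituting: Average = 9.3430 / 7
Result: 1.3347 mm


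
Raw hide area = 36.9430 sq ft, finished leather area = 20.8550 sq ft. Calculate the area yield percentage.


Formula: Yield = finished / raw * 100
Substituting: Yield = 20.8550 / 36.9430 * 100
Result: 56.4518 %


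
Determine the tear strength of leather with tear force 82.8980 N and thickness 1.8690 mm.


Formula: Tear strength = force / thickness
Substituting: Tear strength = 82.8980 / 1.8690
Result: 44.3542 N/mm


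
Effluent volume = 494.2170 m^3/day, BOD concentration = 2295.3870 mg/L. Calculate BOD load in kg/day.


Formula: BOD_load = volume * conc / 1000
Substituting: BOD_load = 494.2170 * 2295.3870 / 1000
Result: 1134.4193 kg/day


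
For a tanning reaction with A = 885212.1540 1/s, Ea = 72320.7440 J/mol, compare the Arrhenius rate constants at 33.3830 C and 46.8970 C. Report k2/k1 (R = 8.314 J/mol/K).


T1 = 33.3830 + 273.15 = 306.5330 K; T2 = 46.8970 + 273.15 = 320.0470 K
k1 = A * exp(-Ea/(R*T1)) = 885212.1540 * exp(-72320.7440/(8.314*306.5330)) = 4.1958e-07 1/s
k2 = A * exp(-Ea/(R*T2)) = 885212.1540 * exp(-72320.7440/(8.314*320.0470)) = 1.3906e-06 1/s
k2/k1 = 1.3906e-06 / 4.1958e-07 = 3.3143


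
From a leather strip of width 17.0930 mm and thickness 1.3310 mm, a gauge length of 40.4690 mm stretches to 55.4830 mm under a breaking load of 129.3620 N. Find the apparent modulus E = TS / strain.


TS = F / (w * t) = 129.3620 / (17.0930 * 1.3310) = 5.6860 N/mm^2
strain = (Lf - L0) / L0 = (55.4830 - 40.4690) / 40.4690 = 0.3710
E = TS / strain = 5.6860 / 0.3710 = 15.3263 N/mm^2


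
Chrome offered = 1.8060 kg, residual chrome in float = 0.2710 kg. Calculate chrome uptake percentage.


Formula: Uptake = (offered - residual) / offered * 100
Substituting: Uptake = (1.8060 - 0.2710) / 1.8060 * 100
Result: 84.9945 %


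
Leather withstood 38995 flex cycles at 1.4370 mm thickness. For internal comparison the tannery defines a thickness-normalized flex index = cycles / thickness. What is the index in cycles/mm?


Formula: Index = cycles / thickness
Substituting: Index = 38995 / 1.4370
Result: 27136.3953 cycles/mm


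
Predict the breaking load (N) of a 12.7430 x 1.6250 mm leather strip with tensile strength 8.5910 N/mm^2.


Formula: F = TS * w * t
Substituting: F = 8.5910 * 12.7430 * 1.6250
Result: 177.8971 N


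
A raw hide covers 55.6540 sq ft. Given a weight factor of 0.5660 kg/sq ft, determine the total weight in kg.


Formula: Weight = area * weight_per_sqft
Substituting: Weight = 55.6540 * 0.5660
Result: 31.5002 kg


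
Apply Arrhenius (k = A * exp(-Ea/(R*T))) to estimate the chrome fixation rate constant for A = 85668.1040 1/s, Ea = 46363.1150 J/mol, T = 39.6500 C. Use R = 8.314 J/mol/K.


T_K = T_C + 273.15 = 39.6500 + 273.15 = 312.8000 K
exponent = -Ea / (R * T_K) = -46363.1150 / (8.314 * 312.8000) = -17.8277
k = A * exp(exponent) = 85668.1040 * exp(-17.8277) = 0.00155002 1/s


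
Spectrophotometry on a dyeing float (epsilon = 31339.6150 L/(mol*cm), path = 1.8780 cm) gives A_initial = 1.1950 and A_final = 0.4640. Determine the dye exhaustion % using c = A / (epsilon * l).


c_initial = A_i / (epsilon * l) = 1.1950 / (31339.6150 * 1.8780) = 2.0304e-05 mol/L
c_final = A_f / (epsilon * l) = 0.4640 / (31339.6150 * 1.8780) = 7.8837e-06 mol/L
Exhaustion = (c_initial - c_final) / c_initial * 100 = (2.0304e-05 - 7.8837e-06) / 2.0304e-05 * 100 = 61.1715 %


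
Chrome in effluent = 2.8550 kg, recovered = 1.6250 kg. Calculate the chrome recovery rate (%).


Formula: Recovery = recovered / input * 100
Substituting: Recovery = 1.6250 / 2.8550 * 100
Result: 56.9177 %


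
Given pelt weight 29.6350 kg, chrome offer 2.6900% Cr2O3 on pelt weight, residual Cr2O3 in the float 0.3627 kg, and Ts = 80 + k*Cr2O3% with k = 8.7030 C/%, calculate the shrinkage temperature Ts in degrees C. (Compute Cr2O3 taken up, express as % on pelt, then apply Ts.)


Offered = pelt * offer_pct / 100 = 29.6350 * 2.6900 / 100 = 0.7972 kg
Uptake = offered - residual = 0.7972 - 0.3627 = 0.4345 kg
Cr2O3% on pelt = uptake / pelt * 100 = 0.4345 / 29.6350 * 100 = 1.4661 %
Ts = 80 + k * Cr2O3% = 80 + 8.7030 * 1.4661 = 92.7595 C


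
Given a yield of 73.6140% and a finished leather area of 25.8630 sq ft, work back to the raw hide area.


Formula: raw = finished * 100 / yield
Substituting: raw = 25.8630 * 100 / 73.6140
Result: 35.1333 sq ft


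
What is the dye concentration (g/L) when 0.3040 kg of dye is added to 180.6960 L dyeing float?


Formula: Conc = dye_mass(kg) / volume(L) * 1000
Substituting: Conc = 0.3040 / 180.6960 * 1000
Result: 1.6824 g/L


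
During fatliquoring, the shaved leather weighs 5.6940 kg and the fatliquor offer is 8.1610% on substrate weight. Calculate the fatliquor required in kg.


Formula: Fat = substrate * pct / 100
Substituting: Fat = 5.6940 * 8.1610 / 100
Result: 0.4647 kg


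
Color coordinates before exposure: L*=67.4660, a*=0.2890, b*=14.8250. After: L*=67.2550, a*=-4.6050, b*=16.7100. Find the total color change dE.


dL = -0.2110, da = -4.8940, db = 1.8850
dE = sqrt((-0.2110)^2 + (-4.8940)^2 + 1.8850^2) = 5.2487


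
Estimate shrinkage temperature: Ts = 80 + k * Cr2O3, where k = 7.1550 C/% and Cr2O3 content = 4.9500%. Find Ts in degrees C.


Formula: Ts = 80 + k * Cr2O3
Substituting: Ts = 80 + 7.1550 * 4.9500
Result: 115.4172 C


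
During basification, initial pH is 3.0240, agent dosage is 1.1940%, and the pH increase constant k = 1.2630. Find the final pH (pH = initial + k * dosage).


Formula: pH_final = pH_initial + k * base_pct
Substituting: pH_final = 3.0240 + 1.2630 * 1.1940
Result: 4.5320


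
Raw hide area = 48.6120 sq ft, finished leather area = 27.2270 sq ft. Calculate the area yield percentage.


Formula: Yield = finished / raw * 100
Substituting: Yield = 27.2270 / 48.6120 * 100
Result: 56.0088 %


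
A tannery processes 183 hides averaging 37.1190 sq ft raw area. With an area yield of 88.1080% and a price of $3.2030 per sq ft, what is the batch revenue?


Raw_total = N * avg_area = 183 * 37.1190 = 6792.7770 sq ft
Finished = Raw_total * yield / 100 = 6792.7770 * 88.1080 / 100 = 5984.9800 sq ft
Value = Finished * price = 5984.9800 * 3.2030 = 19169.8908 $


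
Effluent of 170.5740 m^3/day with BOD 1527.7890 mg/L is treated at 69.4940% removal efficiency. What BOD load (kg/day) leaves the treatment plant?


Load_in = volume * conc / 1000 = 170.5740 * 1527.7890 / 1000 = 260.6011 kg/day
Removed = Load_in * eff / 100 = 260.6011 * 69.4940 / 100 = 181.1021 kg/day
Load_out = Load_in - Removed = 260.6011 - 181.1021 = 79.4990 kg/day


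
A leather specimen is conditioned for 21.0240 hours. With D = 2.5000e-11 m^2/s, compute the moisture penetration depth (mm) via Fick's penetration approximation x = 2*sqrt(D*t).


t = 21.0240 hr * 3600 = 75686.4000 s
D * t = 2.5000e-11 * 75686.4000 = 1.8922e-06
x = 2 * sqrt(D*t) = 2 * sqrt(1.8922e-06) = 0.00275112 m = 2.7511 mm


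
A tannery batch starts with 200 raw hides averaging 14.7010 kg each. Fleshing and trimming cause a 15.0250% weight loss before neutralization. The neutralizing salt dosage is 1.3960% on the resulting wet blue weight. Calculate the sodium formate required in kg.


Total_raw = N * avg_wt = 200 * 14.7010 = 2940.2000 kg
Substrate = Total_raw * (1 - loss/100) = 2940.2000 * (1 - 15.0250/100) = 2498.4350 kg
Neutralizer = Substrate * pct / 100 = 2498.4350 * 1.3960 / 100 = 34.8782 kg


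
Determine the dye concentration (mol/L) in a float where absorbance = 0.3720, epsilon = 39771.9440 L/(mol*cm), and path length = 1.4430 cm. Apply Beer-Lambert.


Formula: c = A / (epsilon * l)
Substituting: c = 0.3720 / (39771.9440 * 1.4430)
Result: 6.4819e-06 mol/L


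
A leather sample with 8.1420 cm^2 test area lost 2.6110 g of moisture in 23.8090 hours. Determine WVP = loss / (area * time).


Formula: WVP = loss / (area * time)
Substituting: WVP = 2.6110 / (8.1420 * 23.8090)
Result: 0.013469 g/(cm^2*hr)


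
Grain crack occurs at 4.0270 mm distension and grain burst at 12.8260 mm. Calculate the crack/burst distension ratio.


Formula: Ratio = crack / burst
Substituting: Ratio = 4.0270 / 12.8260
Result: 0.3140


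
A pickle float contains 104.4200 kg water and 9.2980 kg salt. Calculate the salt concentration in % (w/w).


Formula: Conc = salt / (water + salt) * 100
Substituting: Conc = 9.2980 / (104.4200 + 9.2980) * 100
Result: 8.1764 %


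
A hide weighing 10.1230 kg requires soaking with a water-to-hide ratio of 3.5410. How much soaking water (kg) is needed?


Formula: Water = hide_weight * ratio
Substituting: Water = 10.1230 * 3.5410
Result: 35.8455 kg


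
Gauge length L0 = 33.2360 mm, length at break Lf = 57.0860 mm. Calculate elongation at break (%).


Formula: Elongation = (Lf - L0) / L0 * 100
Substituting: Elongation = (57.0860 - 33.2360) / 33.2360 * 100
Result: 71.7595 %


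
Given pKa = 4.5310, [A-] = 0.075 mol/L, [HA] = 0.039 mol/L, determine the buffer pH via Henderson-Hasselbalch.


ratio = [A-] / [HA] = 0.075 / 0.039 = 1.9231
log10(ratio) = 0.2840
pH = pKa + log10(ratio) = 4.5310 + 0.2840 = 4.8150


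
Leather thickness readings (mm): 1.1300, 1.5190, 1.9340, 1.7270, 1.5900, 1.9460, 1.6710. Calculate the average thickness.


Formula: Average = sum / n
Substituting: Average = 11.5170 / 7
Result: 1.6453 mm


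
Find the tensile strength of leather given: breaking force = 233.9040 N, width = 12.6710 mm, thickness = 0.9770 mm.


Formula: TS = force / (width * thickness)
Substituting: TS = 233.9040 / (12.6710 * 0.9770)
Result: 18.8944 N/mm^2


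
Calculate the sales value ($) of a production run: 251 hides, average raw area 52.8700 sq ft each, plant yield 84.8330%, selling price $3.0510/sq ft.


Raw_total = N * avg_area = 251 * 52.8700 = 13270.3700 sq ft
Finished = Raw_total * yield / 100 = 13270.3700 * 84.8330 / 100 = 11257.6530 sq ft
Value = Finished * price = 11257.6530 * 3.0510 = 34347.0992 $


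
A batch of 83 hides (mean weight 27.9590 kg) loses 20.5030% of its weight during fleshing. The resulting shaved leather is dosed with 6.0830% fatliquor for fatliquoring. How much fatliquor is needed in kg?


Total_raw = N * avg_wt = 83 * 27.9590 = 2320.5970 kg
Substrate = Total_raw * (1 - loss/100) = 2320.5970 * (1 - 20.5030/100) = 1844.8050 kg
Fat = Substrate * pct / 100 = 1844.8050 * 6.0830 / 100 = 112.2195 kg


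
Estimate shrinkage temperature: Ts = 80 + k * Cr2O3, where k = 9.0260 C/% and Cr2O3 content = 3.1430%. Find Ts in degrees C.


Formula: Ts = 80 + k * Cr2O3
Substituting: Ts = 80 + 9.0260 * 3.1430
Result: 108.3687 C


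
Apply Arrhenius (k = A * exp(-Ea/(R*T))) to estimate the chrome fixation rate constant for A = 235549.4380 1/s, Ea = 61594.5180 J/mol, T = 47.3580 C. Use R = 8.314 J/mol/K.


T_K = T_C + 273.15 = 47.3580 + 273.15 = 320.5080 K
exponent = -Ea / (R * T_K) = -61594.5180 / (8.314 * 320.5080) = -23.1150
k = A * exp(exponent) = 235549.4380 * exp(-23.1150) = 2.1547e-05 1/s


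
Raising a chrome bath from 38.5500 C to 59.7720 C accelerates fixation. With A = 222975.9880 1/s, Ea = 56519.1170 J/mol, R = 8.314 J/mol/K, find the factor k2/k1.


T1 = 38.5500 + 273.15 = 311.7000 K; T2 = 59.7720 + 273.15 = 332.9220 K
k1 = A * exp(-Ea/(R*T1)) = 222975.9880 * exp(-56519.1170/(8.314*311.7000)) = 7.5240e-05 1/s
k2 = A * exp(-Ea/(R*T2)) = 222975.9880 * exp(-56519.1170/(8.314*332.9220)) = 3.0215e-04 1/s
k2/k1 = 3.0215e-04 / 7.5240e-05 = 4.0158


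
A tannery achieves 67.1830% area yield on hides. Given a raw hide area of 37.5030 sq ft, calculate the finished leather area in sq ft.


Formula: finished = raw * yield / 100
Substituting: finished = 37.5030 * 67.1830 / 100
Result: 25.1956 sq ft


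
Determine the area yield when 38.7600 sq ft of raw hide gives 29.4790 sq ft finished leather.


Formula: Yield = finished / raw * 100
Substituting: Yield = 29.4790 / 38.7600 * 100
Result: 76.0552 %


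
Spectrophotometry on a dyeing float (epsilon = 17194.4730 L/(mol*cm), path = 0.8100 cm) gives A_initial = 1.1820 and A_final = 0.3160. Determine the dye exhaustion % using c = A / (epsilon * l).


c_initial = A_i / (epsilon * l) = 1.1820 / (17194.4730 * 0.8100) = 8.4868e-05 mol/L
c_final = A_f / (epsilon * l) = 0.3160 / (17194.4730 * 0.8100) = 2.2689e-05 mol/L
Exhaustion = (c_initial - c_final) / c_initial * 100 = (8.4868e-05 - 2.2689e-05) / 8.4868e-05 * 100 = 73.2657 %


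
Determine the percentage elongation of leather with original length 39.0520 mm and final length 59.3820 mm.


Formula: Elongation = (Lf - L0) / L0 * 100
Substituting: Elongation = (59.3820 - 39.0520) / 39.0520 * 100
Result: 52.0588 %


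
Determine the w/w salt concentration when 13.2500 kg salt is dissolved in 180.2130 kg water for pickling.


Formula: Conc = salt / (water + salt) * 100
Substituting: Conc = 13.2500 / (180.2130 + 13.2500) * 100
Result: 6.8489 %


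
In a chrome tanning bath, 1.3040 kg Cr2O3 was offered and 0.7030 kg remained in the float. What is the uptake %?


Formula: Uptake = (offered - residual) / offered * 100
Substituting: Uptake = (1.3040 - 0.7030) / 1.3040 * 100
Result: 46.0890 %


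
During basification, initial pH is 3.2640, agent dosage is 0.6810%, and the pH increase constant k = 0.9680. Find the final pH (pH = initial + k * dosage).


Formula: pH_final = pH_initial + k * base_pct
Substituting: pH_final = 3.2640 + 0.9680 * 0.6810
Result: 3.9232


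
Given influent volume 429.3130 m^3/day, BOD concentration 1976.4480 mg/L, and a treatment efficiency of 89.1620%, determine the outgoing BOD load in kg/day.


Load_in = volume * conc / 1000 = 429.3130 * 1976.4480 / 1000 = 848.5148 kg/day
Removed = Load_in * eff / 100 = 848.5148 * 89.1620 / 100 = 756.5528 kg/day
Load_out = Load_in - Removed = 848.5148 - 756.5528 = 91.9620 kg/day


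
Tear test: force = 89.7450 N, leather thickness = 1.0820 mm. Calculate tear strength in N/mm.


Formula: Tear strength = force / thickness
Substituting: Tear strength = 89.7450 / 1.0820
Result: 82.9436 N/mm


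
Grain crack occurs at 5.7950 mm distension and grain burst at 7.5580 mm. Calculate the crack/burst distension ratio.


Formula: Ratio = crack / burst
Substituting: Ratio = 5.7950 / 7.5580
Result: 0.7667


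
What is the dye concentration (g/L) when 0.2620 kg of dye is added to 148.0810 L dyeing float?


Formula: Conc = dye_mass(kg) / volume(L) * 1000
Substituting: Conc = 0.2620 / 148.0810 * 1000
Result: 1.7693 g/L


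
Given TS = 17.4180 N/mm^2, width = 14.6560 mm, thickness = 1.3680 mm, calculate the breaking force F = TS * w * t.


Formula: F = TS * w * t
Substituting: F = 17.4180 * 14.6560 * 1.3680
Result: 349.2206 N


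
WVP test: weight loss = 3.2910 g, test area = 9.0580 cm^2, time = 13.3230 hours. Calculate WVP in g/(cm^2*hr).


Formula: WVP = loss / (area * time)
Substituting: WVP = 3.2910 / (9.0580 * 13.3230)
Result: 0.0272705 g/(cm^2*hr)


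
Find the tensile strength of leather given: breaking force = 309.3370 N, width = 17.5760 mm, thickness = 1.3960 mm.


Formula: TS = force / (width * thickness)
Substituting: TS = 309.3370 / (17.5760 * 1.3960)
Result: 12.6074 N/mm^2


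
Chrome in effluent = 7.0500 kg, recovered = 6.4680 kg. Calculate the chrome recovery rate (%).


Formula: Recovery = recovered / input * 100
Substituting: Recovery = 6.4680 / 7.0500 * 100
Result: 91.7447 %


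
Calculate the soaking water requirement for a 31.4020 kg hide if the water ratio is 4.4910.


Formula: Water = hide_weight * ratio
Substituting: Water = 31.4020 * 4.4910
Result: 141.0264 kg


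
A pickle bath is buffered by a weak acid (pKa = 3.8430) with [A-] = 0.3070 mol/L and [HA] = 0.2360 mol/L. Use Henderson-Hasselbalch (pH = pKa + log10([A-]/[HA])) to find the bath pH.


ratio = [A-] / [HA] = 0.3070 / 0.2360 = 1.3008
log10(ratio) = 0.1142
pH = pKa + log10(ratio) = 3.8430 + 0.1142 = 3.9572


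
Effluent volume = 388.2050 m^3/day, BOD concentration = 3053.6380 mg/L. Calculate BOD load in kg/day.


Formula: BOD_load = volume * conc / 1000
Substituting: BOD_load = 388.2050 * 3053.6380 / 1000
Result: 1185.4375 kg/day


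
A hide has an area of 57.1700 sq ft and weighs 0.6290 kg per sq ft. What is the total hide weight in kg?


Formula: Weight = area * weight_per_sqft
Substituting: Weight = 57.1700 * 0.6290
Result: 35.9599 kg


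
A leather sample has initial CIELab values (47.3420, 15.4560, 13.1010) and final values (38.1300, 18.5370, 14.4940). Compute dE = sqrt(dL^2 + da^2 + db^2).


dL = -9.2120, da = 3.0810, db = 1.3930
dE = sqrt((-9.2120)^2 + 3.0810^2 + 1.3930^2) = 9.8129


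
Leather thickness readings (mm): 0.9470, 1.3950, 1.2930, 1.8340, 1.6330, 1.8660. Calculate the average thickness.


Formula: Average = sum / n
Substituting: Average = 8.9680 / 6
Result: 1.4947 mm


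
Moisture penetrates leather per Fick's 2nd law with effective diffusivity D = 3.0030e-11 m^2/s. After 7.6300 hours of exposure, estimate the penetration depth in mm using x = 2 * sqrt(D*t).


t = 7.6300 hr * 3600 = 27468.0000 s
D * t = 3.0030e-11 * 27468.0000 = 8.2486e-07
x = 2 * sqrt(D*t) = 2 * sqrt(8.2486e-07) = 0.00181644 m = 1.8164 mm


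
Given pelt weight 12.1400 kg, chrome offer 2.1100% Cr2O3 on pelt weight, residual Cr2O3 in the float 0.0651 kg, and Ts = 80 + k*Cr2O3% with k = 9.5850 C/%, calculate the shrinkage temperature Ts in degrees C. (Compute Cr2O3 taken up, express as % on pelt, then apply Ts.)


Offered = pelt * offer_pct / 100 = 12.1400 * 2.1100 / 100 = 0.2562 kg
Uptake = offered - residual = 0.2562 - 0.0651 = 0.1911 kg
Cr2O3% on pelt = uptake / pelt * 100 = 0.1911 / 12.1400 * 100 = 1.5738 %
Ts = 80 + k * Cr2O3% = 80 + 9.5850 * 1.5738 = 95.0845 C


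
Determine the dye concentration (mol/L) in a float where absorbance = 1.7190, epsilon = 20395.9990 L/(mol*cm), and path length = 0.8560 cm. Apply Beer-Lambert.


Formula: c = A / (epsilon * l)
Substituting: c = 1.7190 / (20395.9990 * 0.8560)
Result: 9.8459e-05 mol/L


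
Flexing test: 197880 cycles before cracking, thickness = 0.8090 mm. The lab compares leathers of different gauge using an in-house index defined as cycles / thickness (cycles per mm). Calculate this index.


Formula: Index = cycles / thickness
Substituting: Index = 197880 / 0.8090
Result: 244598.2695 cycles/mm


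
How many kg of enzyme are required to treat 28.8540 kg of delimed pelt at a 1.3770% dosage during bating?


Formula: Enzyme = substrate * pct / 100
Substituting: Enzyme = 28.8540 * 1.3770 / 100
Result: 0.3973 kg


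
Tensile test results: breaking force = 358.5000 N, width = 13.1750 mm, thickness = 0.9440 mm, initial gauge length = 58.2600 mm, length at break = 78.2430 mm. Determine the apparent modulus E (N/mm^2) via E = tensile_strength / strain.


TS = F / (w * t) = 358.5000 / (13.1750 * 0.9440) = 28.8248 N/mm^2
strain = (Lf - L0) / L0 = (78.2430 - 58.2600) / 58.2600 = 0.3430
E = TS / strain = 28.8248 / 0.3430 = 84.0381 N/mm^2


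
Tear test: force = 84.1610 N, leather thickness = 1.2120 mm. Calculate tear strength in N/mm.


Formula: Tear strength = force / thickness
Substituting: Tear strength = 84.1610 / 1.2120
Result: 69.4398 N/mm


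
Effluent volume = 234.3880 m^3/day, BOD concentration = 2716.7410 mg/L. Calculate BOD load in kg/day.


Formula: BOD_load = volume * conc / 1000
Substituting: BOD_load = 234.3880 * 2716.7410 / 1000
Result: 636.7715 kg/day


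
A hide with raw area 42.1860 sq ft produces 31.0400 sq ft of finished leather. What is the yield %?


Formula: Yield = finished / raw * 100
Substituting: Yield = 31.0400 / 42.1860 * 100
Result: 73.5789 %


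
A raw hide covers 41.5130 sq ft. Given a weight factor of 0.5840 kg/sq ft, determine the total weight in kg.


Formula: Weight = area * weight_per_sqft
Substituting: Weight = 41.5130 * 0.5840
Result: 24.2436 kg


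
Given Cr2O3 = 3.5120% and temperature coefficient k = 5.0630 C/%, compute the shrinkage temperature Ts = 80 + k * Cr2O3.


Formula: Ts = 80 + k * Cr2O3
Substituting: Ts = 80 + 5.0630 * 3.5120
Result: 97.7813 C


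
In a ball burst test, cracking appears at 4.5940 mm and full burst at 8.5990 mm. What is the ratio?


Formula: Ratio = crack / burst
Substituting: Ratio = 4.5940 / 8.5990
Result: 0.5342


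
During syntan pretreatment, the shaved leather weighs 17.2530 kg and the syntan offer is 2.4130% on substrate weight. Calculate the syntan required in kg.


Formula: Syntan = substrate * pct / 100
Substituting: Syntan = 17.2530 * 2.4130 / 100
Result: 0.4163 kg


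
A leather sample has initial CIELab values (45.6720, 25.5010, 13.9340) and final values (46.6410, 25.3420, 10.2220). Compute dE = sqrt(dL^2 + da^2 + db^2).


dL = 0.9690, da = -0.1590, db = -3.7120
dE = sqrt(0.9690^2 + (-0.1590)^2 + (-3.7120)^2) = 3.8397


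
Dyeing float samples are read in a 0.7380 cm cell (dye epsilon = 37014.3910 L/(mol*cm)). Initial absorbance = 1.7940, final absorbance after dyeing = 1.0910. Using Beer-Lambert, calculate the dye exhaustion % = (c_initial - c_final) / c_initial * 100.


c_initial = A_i / (epsilon * l) = 1.7940 / (37014.3910 * 0.7380) = 6.5674e-05 mol/L
c_final = A_f / (epsilon * l) = 1.0910 / (37014.3910 * 0.7380) = 3.9939e-05 mol/L
Exhaustion = (c_initial - c_final) / c_initial * 100 = (6.5674e-05 - 3.9939e-05) / 6.5674e-05 * 100 = 39.1862 %


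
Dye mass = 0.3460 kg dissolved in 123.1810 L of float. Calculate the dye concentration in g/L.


Formula: Conc = dye_mass(kg) / volume(L) * 1000
Substituting: Conc = 0.3460 / 123.1810 * 1000
Result: 2.8089 g/L


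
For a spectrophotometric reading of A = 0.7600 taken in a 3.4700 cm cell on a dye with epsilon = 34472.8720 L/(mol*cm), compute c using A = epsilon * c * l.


Formula: c = A / (epsilon * l)
Substituting: c = 0.7600 / (34472.8720 * 3.4700)
Result: 6.3534e-06 mol/L


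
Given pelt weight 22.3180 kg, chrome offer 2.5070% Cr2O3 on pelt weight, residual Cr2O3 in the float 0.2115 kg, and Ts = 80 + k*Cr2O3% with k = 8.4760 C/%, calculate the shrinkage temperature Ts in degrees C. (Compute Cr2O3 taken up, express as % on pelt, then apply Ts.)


Offered = pelt * offer_pct / 100 = 22.3180 * 2.5070 / 100 = 0.5595 kg
Uptake = offered - residual = 0.5595 - 0.2115 = 0.3480 kg
Cr2O3% on pelt = uptake / pelt * 100 = 0.3480 / 22.3180 * 100 = 1.5593 %
Ts = 80 + k * Cr2O3% = 80 + 8.4760 * 1.5593 = 93.2169 C


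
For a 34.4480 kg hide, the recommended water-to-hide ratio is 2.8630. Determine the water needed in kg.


Formula: Water = hide_weight * ratio
Substituting: Water = 34.4480 * 2.8630
Result: 98.6246 kg


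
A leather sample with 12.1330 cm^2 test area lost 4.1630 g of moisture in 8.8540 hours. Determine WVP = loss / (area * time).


Formula: WVP = loss / (area * time)
Substituting: WVP = 4.1630 / (12.1330 * 8.8540)
Result: 0.0387524 g/(cm^2*hr)


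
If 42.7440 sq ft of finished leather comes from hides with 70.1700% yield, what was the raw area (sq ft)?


Formula: raw = finished * 100 / yield
Substituting: raw = 42.7440 * 100 / 70.1700
Result: 60.9149 sq ft


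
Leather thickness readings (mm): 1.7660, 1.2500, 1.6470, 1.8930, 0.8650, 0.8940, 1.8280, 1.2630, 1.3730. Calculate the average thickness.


Formula: Average = sum / n
Substituting: Average = 12.7790 / 9
Result: 1.4199 mm


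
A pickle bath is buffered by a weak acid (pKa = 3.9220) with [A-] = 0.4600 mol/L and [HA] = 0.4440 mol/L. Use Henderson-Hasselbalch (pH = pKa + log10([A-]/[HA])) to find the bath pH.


ratio = [A-] / [HA] = 0.4600 / 0.4440 = 1.0360
log10(ratio) = 0.0153749
pH = pKa + log10(ratio) = 3.9220 + 0.0153749 = 3.9374


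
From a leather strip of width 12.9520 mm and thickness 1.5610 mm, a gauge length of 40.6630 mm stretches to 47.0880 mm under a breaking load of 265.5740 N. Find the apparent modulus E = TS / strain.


TS = F / (w * t) = 265.5740 / (12.9520 * 1.5610) = 13.1355 N/mm^2
strain = (Lf - L0) / L0 = (47.0880 - 40.6630) / 40.6630 = 0.1580
E = TS / strain = 13.1355 / 0.1580 = 83.1327 N/mm^2


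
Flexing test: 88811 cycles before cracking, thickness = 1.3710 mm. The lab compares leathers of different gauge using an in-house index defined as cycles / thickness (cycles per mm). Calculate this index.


Formula: Index = cycles / thickness
Substituting: Index = 88811 / 1.3710
Result: 64778.2640 cycles/mm


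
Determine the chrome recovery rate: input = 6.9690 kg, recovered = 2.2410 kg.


Formula: Recovery = recovered / input * 100
Substituting: Recovery = 2.2410 / 6.9690 * 100
Result: 32.1567 %


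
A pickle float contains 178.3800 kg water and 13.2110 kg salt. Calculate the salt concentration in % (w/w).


Formula: Conc = salt / (water + salt) * 100
Substituting: Conc = 13.2110 / (178.3800 + 13.2110) * 100
Result: 6.8954 %


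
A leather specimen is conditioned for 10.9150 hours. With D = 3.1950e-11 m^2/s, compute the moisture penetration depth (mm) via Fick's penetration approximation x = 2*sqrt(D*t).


t = 10.9150 hr * 3600 = 39294.0000 s
D * t = 3.1950e-11 * 39294.0000 = 1.2554e-06
x = 2 * sqrt(D*t) = 2 * sqrt(1.2554e-06) = 0.00224093 m = 2.2409 mm


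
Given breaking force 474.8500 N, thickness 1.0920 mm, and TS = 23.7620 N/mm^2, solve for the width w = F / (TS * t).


Formula: w = F / (TS * t)
Substituting: w = 474.8500 / (23.7620 * 1.0920)
Result: 18.3000 mm


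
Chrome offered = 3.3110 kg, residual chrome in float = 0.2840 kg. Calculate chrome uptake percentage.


Formula: Uptake = (offered - residual) / offered * 100
Substituting: Uptake = (3.3110 - 0.2840) / 3.3110 * 100
Result: 91.4225 %


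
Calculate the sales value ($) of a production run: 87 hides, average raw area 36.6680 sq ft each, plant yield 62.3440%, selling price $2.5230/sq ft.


Raw_total = N * avg_area = 87 * 36.6680 = 3190.1160 sq ft
Finished = Raw_total * yield / 100 = 3190.1160 * 62.3440 / 100 = 1988.8459 sq ft
Value = Finished * price = 1988.8459 * 2.5230 = 5017.8583 $


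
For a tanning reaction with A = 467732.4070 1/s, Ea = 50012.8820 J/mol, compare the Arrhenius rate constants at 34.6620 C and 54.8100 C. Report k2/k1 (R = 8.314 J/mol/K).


T1 = 34.6620 + 273.15 = 307.8120 K; T2 = 54.8100 + 273.15 = 327.9600 K
k1 = A * exp(-Ea/(R*T1)) = 467732.4070 * exp(-50012.8820/(8.314*307.8120)) = 0.00152292 1/s
k2 = A * exp(-Ea/(R*T2)) = 467732.4070 * exp(-50012.8820/(8.314*327.9600)) = 0.00505929 1/s
k2/k1 = 0.00505929 / 0.00152292 = 3.3221


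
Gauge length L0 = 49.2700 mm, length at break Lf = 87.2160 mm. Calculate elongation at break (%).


Formula: Elongation = (Lf - L0) / L0 * 100
Substituting: Elongation = (87.2160 - 49.2700) / 49.2700 * 100
Result: 77.0164 %


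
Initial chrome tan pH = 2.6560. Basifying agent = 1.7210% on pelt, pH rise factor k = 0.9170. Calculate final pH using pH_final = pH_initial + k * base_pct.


Formula: pH_final = pH_initial + k * base_pct
Substituting: pH_final = 2.6560 + 0.9170 * 1.7210
Result: 4.2342


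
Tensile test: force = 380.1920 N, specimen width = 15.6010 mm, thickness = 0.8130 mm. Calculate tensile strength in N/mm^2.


Formula: TS = force / (width * thickness)
Substituting: TS = 380.1920 / (15.6010 * 0.8130)
Result: 29.9751 N/mm^2


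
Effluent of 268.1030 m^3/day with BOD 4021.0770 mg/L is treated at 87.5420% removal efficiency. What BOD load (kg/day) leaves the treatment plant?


Load_in = volume * conc / 1000 = 268.1030 * 4021.0770 / 1000 = 1078.0628 kg/day
Removed = Load_in * eff / 100 = 1078.0628 * 87.5420 / 100 = 943.7577 kg/day
Load_out = Load_in - Removed = 1078.0628 - 943.7577 = 134.3051 kg/day


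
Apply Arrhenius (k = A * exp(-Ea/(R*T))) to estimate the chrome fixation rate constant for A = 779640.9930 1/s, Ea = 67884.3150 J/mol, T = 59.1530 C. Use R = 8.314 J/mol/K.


T_K = T_C + 273.15 = 59.1530 + 273.15 = 332.3030 K
exponent = -Ea / (R * T_K) = -67884.3150 / (8.314 * 332.3030) = -24.5711
k = A * exp(exponent) = 779640.9930 * exp(-24.5711) = 1.6626e-05 1/s


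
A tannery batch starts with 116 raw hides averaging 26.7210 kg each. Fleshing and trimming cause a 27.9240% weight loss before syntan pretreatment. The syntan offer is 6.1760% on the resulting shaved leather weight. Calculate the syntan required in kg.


Total_raw = N * avg_wt = 116 * 26.7210 = 3099.6360 kg
Substrate = Total_raw * (1 - loss/100) = 3099.6360 * (1 - 27.9240/100) = 2234.0936 kg
Syntan = Substrate * pct / 100 = 2234.0936 * 6.1760 / 100 = 137.9776 kg


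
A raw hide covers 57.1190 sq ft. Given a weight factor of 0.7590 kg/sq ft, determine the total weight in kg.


Formula: Weight = area * weight_per_sqft
Substituting: Weight = 57.1190 * 0.7590
Result: 43.3533 kg


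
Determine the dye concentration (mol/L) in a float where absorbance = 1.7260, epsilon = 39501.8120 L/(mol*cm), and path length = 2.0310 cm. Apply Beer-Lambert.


Formula: c = A / (epsilon * l)
Substituting: c = 1.7260 / (39501.8120 * 2.0310)
Result: 2.1514e-05 mol/L


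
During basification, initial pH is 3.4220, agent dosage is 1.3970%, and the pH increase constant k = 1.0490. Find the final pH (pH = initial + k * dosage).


Formula: pH_final = pH_initial + k * base_pct
Substituting: pH_final = 3.4220 + 1.0490 * 1.3970
Result: 4.8875


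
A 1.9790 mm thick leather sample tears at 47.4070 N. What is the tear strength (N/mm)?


Formula: Tear strength = force / thickness
Substituting: Tear strength = 47.4070 / 1.9790
Result: 23.9550 N/mm


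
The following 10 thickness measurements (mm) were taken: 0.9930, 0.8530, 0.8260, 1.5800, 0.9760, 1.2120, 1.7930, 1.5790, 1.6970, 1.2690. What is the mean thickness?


Formula: Average = sum / n
Substituting: Average = 12.7780 / 10
Result: 1.2778 mm


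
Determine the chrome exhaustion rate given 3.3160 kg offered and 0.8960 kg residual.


Formula: Uptake = (offered - residual) / offered * 100
Substituting: Uptake = (3.3160 - 0.8960) / 3.3160 * 100
Result: 72.9795 %


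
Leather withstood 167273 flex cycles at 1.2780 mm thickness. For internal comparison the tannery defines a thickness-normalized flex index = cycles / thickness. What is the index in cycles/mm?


Formula: Index = cycles / thickness
Substituting: Index = 167273 / 1.2780
Result: 130886.5415 cycles/mm


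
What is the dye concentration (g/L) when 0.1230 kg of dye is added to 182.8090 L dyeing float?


Formula: Conc = dye_mass(kg) / volume(L) * 1000
Substituting: Conc = 0.1230 / 182.8090 * 1000
Result: 0.6728 g/L


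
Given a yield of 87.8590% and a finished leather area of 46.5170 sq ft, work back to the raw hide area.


Formula: raw = finished * 100 / yield
Substituting: raw = 46.5170 * 100 / 87.8590
Result: 52.9451 sq ft


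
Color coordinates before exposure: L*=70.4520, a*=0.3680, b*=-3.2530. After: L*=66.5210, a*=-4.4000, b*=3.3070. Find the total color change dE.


dL = -3.9310, da = -4.7680, db = 6.5600
dE = sqrt((-3.9310)^2 + (-4.7680)^2 + 6.5600^2) = 9.0122
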